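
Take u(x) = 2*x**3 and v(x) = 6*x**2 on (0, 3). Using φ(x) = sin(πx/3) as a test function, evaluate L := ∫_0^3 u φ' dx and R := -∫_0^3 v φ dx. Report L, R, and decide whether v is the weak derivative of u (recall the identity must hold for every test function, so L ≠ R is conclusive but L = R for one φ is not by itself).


LHS = -162/π + 648/π^3, RHS = -162/π + 648/π^3. Yes, v = u' weakly.

u(x) = 2*x**3, classical derivative u'(x) = 6*x**2.
φ(x) = sin(πx/3), so φ'(x) = π*cos(π*x/3)/3.
Note φ(0) = φ(3) = 0, so the boundary term u·φ vanishes.
LHS = ∫_0^3 u(x) φ'(x) dx = ∫_0^3 (2*π*x^3*cos(π*x/3)/3) dx. Term by term:
  ∫_0^3 2*π*x^3*cos(π*x/3)/3 dx = -162/π + 648/π^3.
So LHS = -162/π + 648/π^3.
∫_0^3 v(x) φ(x) dx = ∫_0^3 (6*x^2*sin(π*x/3)) dx. Term by term:
  ∫_0^3 6*x^2*sin(π*x/3) dx = -648/π^3 + 162/π.
So RHS = -∫_0^3 v(x) φ(x) dx = -162/π + 648/π^3.
LHS = RHS, so the identity holds for this test φ.
Moreover u is smooth here and v(x) = u'(x) = 6*x**2 pointwise, so the identity holds for every test function. Hence v is the weak derivative of u.


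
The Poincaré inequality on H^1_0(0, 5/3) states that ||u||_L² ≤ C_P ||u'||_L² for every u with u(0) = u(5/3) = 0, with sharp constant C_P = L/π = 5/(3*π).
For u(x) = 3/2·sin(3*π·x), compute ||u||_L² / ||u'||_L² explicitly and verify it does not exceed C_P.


||u||_L² / ||u'||_L² = 1/(3*π) < C_P = 5/(3*π).

u(x) = 3/2·sin(3*π·x), so u'(x) = 9*π*cos(3*π*x)/2.
Writing u(x) = A·sin(kπx/L) with A = 3/2 and k = 5, use ∫_0^L sin²(kπx/L) dx = L/2 and ∫_0^L cos²(kπx/L) dx = L/2.
u² = 9/4·sin²(3*π·x) and (u')² = 81*π^2/4·cos²(3*π·x), and each of sin², cos² integrates to L/2 = 5/6 over (0, 5/3).
∫_0^5/3 u² dx = 15/8, so ||u||_L² = sqrt(30)/4.
∫_0^5/3 (u')² dx = 135*π^2/8, so ||u'||_L² = 3*sqrt(30)*π/4.
Ratio ||u||_L² / ||u'||_L² = 1/(3*π).
Sharp Poincaré constant on H^1_0(0, 5/3) is C_P = L/π = 5/(3*π), achieved by sin(3*π/5·x).
This is the k = 5 harmonic; the ratio L/(kπ) is strictly less than C_P = L/π, consistent with the sharp inequality ||u||_L² ≤ C_P ||u'||_L².


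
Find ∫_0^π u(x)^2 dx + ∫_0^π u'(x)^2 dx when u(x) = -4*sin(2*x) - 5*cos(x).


||u||_{H^1(0,π)}^2 = 320/3 + 65*π

u'(x) = 5*sin(x) - 8*cos(2*x).
Expand u² and (u')² and integrate term by term on (0, π), using: for integers n ≥ 1, ∫_0^π sin²(nx) dx = ∫_0^π cos²(nx) dx = π/2; for n ≠ n', ∫_0^π sin(nx)sin(n'x) dx = ∫_0^π cos(nx)cos(n'x) dx = 0; and by product-to-sum, ∫_0^π sin(nx)cos(n'x) dx = ½∫_0^π [sin((n+n')x) + sin((n−n')x)] dx, which is 0 when n+n' is even and 2n/(n²−n'²) when n+n' is odd (it need not vanish on (0, π)).
  u² squared terms: (-5)²·∫cos(x)² dx = 25·π/2 = 25*π/2;  (-4)²·∫sin(2x)² dx = 16·π/2 = 8*π.
  u² cross terms: 2·(-5)·(-4)·∫cos(x)·sin(2x) dx = 40·(4/3) = 160/3.
  So ∫_0^π u² dx = 25*π/2 + 8*π + 160/3 = 160/3 + 41*π/2.
  (u')² squared terms: (-8)²·∫cos(2x)² dx = 64·π/2 = 32*π;  (5)²·∫sin(x)² dx = 25·π/2 = 25*π/2.
  (u')² cross terms: 2·(-8)·(5)·∫cos(2x)·sin(x) dx = -80·(-2/3) = 160/3.
  So ∫_0^π (u')² dx = 32*π + 25*π/2 + 160/3 = 160/3 + 89*π/2.
||u||_{H^1}^2 = (160/3 + 41*π/2) + (160/3 + 89*π/2) = 320/3 + 65*π.


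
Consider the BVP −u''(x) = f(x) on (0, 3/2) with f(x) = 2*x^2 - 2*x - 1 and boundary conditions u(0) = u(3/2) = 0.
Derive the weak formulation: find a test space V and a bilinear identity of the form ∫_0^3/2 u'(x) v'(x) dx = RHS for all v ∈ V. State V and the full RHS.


V = H^1_0(0, 3/2) (so v(0) = v(3/2) = 0); weak form: ∫_0^3/2 u'v' dx = ∫_0^3/2 (2*x^2 - 2*x - 1) v dx for all v ∈ V.

Multiply both sides by a test function v and integrate from 0 to 3/2:
  ∫_0^3/2 −u''(x) v(x) dx = ∫_0^3/2 f(x) v(x) dx.
Integrate the LHS by parts once:
  ∫_0^3/2 −u'' v dx = −[u'(x) v(x)]_0^3/2 + ∫_0^3/2 u'(x) v'(x) dx.
Thus ∫_0^3/2 u'(x) v'(x) dx = ∫_0^3/2 f(x) v(x) dx + [u'(x) v(x)]_0^3/2.
Choose V so that boundary terms are either known or forced to vanish.
u is Dirichlet: u(0) = u(3/2) = 0. Let V = H^1_0(0, 3/2); then v(0) = v(3/2) = 0, and [u' v]_0^3/2 = 0.
Weak formulation: find u (satisfying any essential BC) such that ∫_0^3/2 u'(x) v'(x) dx = ∫_0^3/2 f v dx for all v ∈ V.
Substituting f(x) = 2*x^2 - 2*x - 1, the right-hand side is ∫_0^3/2 (2*x^2 - 2*x - 1) v dx.


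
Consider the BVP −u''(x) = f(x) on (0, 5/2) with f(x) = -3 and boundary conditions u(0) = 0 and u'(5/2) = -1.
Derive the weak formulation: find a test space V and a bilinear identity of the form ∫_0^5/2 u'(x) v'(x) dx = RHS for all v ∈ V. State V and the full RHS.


V = {v ∈ H^1(0, 5/2) : v(0) = 0} (test functions vanish at x = 0 where u is specified); weak form: ∫_0^5/2 u'v' dx = ∫_0^5/2 (-3) v dx − v(5/2) for all v ∈ V.

Multiply both sides by a test function v and integrate from 0 to 5/2:
  ∫_0^5/2 −u''(x) v(x) dx = ∫_0^5/2 f(x) v(x) dx.
Integrate the LHS by parts once:
  ∫_0^5/2 −u'' v dx = −[u'(x) v(x)]_0^5/2 + ∫_0^5/2 u'(x) v'(x) dx.
Thus ∫_0^5/2 u'(x) v'(x) dx = ∫_0^5/2 f(x) v(x) dx + [u'(x) v(x)]_0^5/2.
Choose V so that boundary terms are either known or forced to vanish.
Mixed BC: u(0) = 0 (Dirichlet) and u'(5/2) = -1 (Neumann). Define V = {v ∈ H^1(0, 5/2) : v(0) = 0}. Then [u' v]_0^5/2 = u'(5/2)·v(5/2) − u'(0)·0 = − v(5/2).
Weak formulation: find u (satisfying any essential BC) such that ∫_0^5/2 u'(x) v'(x) dx = ∫_0^5/2 f v dx − v(5/2) for all v ∈ V (Dirichlet at 0 absorbed into V; Neumann datum at x = 5/2 contributes the boundary term).
Substituting f(x) = -3, the right-hand side is ∫_0^5/2 (-3) v dx − v(5/2).


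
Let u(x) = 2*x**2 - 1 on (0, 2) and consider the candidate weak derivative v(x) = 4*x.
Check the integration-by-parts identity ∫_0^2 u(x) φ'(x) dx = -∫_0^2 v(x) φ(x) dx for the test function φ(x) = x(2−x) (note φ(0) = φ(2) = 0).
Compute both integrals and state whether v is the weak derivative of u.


LHS = -16/3, RHS = -16/3. Yes, v = u' weakly.

u(x) = 2*x**2 - 1, classical derivative u'(x) = 4*x.
φ(x) = x(2−x), so φ'(x) = 2 - 2*x.
Note φ(0) = φ(2) = 0, so the boundary term u·φ vanishes.
LHS = ∫_0^2 u(x) φ'(x) dx = ∫_0^2 (-4*x^3 + 4*x^2 + 2*x - 2) dx. Term by term:
  ∫_0^2 -4*x^3 dx = -16;  ∫_0^2 4*x^2 dx = 32/3;  ∫_0^2 2*x dx = 4;
  ∫_0^2 -2 dx = -4.
Sum: -16 + 32/3 + 4 − 4 = -16/3.
So LHS = -16/3.
∫_0^2 v(x) φ(x) dx = ∫_0^2 (-4*x^3 + 8*x^2) dx. Term by term:
  ∫_0^2 -4*x^3 dx = -16;  ∫_0^2 8*x^2 dx = 64/3.
Sum: -16 + 64/3 = 16/3.
So RHS = -∫_0^2 v(x) φ(x) dx = -16/3.
LHS = RHS, so the identity holds for this test φ.
Moreover u is smooth here and v(x) = u'(x) = 4*x pointwise, so the identity holds for every test function. Hence v is the weak derivative of u.


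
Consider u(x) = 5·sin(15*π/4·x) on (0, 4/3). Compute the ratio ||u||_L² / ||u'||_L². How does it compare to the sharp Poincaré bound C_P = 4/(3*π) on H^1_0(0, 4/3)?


||u||_L² / ||u'||_L² = 4/(15*π) < C_P = 4/(3*π).

u(x) = 5·sin(15*π/4·x), so u'(x) = 75*π*cos(15*π*x/4)/4.
Writing u(x) = A·sin(kπx/L) with A = 5 and k = 5, use ∫_0^L sin²(kπx/L) dx = L/2 and ∫_0^L cos²(kπx/L) dx = L/2.
u² = 25·sin²(15*π/4·x) and (u')² = 5625*π^2/16·cos²(15*π/4·x), and each of sin², cos² integrates to L/2 = 2/3 over (0, 4/3).
∫_0^4/3 u² dx = 50/3, so ||u||_L² = 5*sqrt(6)/3.
∫_0^4/3 (u')² dx = 1875*π^2/8, so ||u'||_L² = 25*sqrt(6)*π/4.
Ratio ||u||_L² / ||u'||_L² = 4/(15*π).
Sharp Poincaré constant on H^1_0(0, 4/3) is C_P = L/π = 4/(3*π), achieved by sin(3*π/4·x).
This is the k = 5 harmonic; the ratio L/(kπ) is strictly less than C_P = L/π, consistent with the sharp inequality ||u||_L² ≤ C_P ||u'||_L².


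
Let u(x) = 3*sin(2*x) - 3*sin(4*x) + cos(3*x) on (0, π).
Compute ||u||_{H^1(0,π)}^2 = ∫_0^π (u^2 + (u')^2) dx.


||u||_{H^1(0,π)}^2 = -816/7 + 104*π

u'(x) = -3*sin(3*x) + 6*cos(2*x) - 12*cos(4*x).
Expand u² and (u')² and integrate term by term on (0, π), using: for integers n ≥ 1, ∫_0^π sin²(nx) dx = ∫_0^π cos²(nx) dx = π/2; for n ≠ n', ∫_0^π sin(nx)sin(n'x) dx = ∫_0^π cos(nx)cos(n'x) dx = 0; and by product-to-sum, ∫_0^π sin(nx)cos(n'x) dx = ½∫_0^π [sin((n+n')x) + sin((n−n')x)] dx, which is 0 when n+n' is even and 2n/(n²−n'²) when n+n' is odd (it need not vanish on (0, π)).
  u² squared terms: (-3)²·∫sin(4x)² dx = 9·π/2 = 9*π/2;  (3)²·∫sin(2x)² dx = 9·π/2 = 9*π/2;  (1)²·∫cos(3x)² dx = 1·π/2 = π/2.
  u² cross terms: 2·(-3)·(3)·∫sin(4x)·sin(2x) dx = -18·(0) = 0;  2·(-3)·(1)·∫sin(4x)·cos(3x) dx = -6·(8/7) = -48/7;  2·(3)·(1)·∫sin(2x)·cos(3x) dx = 6·(-4/5) = -24/5.
  So ∫_0^π u² dx = 9*π/2 + 9*π/2 + π/2 + 0 − 48/7 − 24/5 = -408/35 + 19*π/2.
  (u')² squared terms: (-12)²·∫cos(4x)² dx = 144·π/2 = 72*π;  (-3)²·∫sin(3x)² dx = 9·π/2 = 9*π/2;  (6)²·∫cos(2x)² dx = 36·π/2 = 18*π.
  (u')² cross terms: 2·(-12)·(-3)·∫cos(4x)·sin(3x) dx = 72·(-6/7) = -432/7;  2·(-12)·(6)·∫cos(4x)·cos(2x) dx = -144·(0) = 0;  2·(-3)·(6)·∫sin(3x)·cos(2x) dx = -36·(6/5) = -216/5.
  So ∫_0^π (u')² dx = 72*π + 9*π/2 + 18*π − 432/7 + 0 − 216/5 = -3672/35 + 189*π/2.
||u||_{H^1}^2 = (-408/35 + 19*π/2) + (-3672/35 + 189*π/2) = -816/7 + 104*π.


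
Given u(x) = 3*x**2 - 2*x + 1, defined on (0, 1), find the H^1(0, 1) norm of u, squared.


||u||_{H^1}^2 = 77/15

The H^1 norm (squared) on an interval (0, L) is
  ||u||_{H^1}^2 = ∫_0^L u(x)^2 dx + ∫_0^L u'(x)^2 dx.
Compute u'(x) = 6*x - 2.
Then u(x)^2 = 9*x**4 - 12*x**3 + 10*x**2 - 4*x + 1 and u'(x)^2 = 36*x**2 - 24*x + 4.
Integrate each monomial from 0 to 1 using ∫_0^1 c·x^n dx = c·1^(n+1)/(n+1):
  ∫_0^1 u(x)^2 dx = ∫_0^1 (9*x^4 - 12*x^3 + 10*x^2 - 4*x + 1) dx. Term by term:
    ∫_0^1 9*x^4 dx = 9/5;  ∫_0^1 -12*x^3 dx = -3;  ∫_0^1 10*x^2 dx = 10/3;
    ∫_0^1 -4*x dx = -2;  ∫_0^1 1 dx = 1.
  Sum: 9/5 − 3 + 10/3 − 2 + 1 = 17/15.
  ∫_0^1 u'(x)^2 dx = ∫_0^1 (36*x^2 - 24*x + 4) dx. Term by term:
    ∫_0^1 36*x^2 dx = 12;  ∫_0^1 -24*x dx = -12;  ∫_0^1 4 dx = 4.
  Sum: 12 − 12 + 4 = 4.
Adding: ||u||_{H^1}^2 = 17/15 + 4 = 77/15.


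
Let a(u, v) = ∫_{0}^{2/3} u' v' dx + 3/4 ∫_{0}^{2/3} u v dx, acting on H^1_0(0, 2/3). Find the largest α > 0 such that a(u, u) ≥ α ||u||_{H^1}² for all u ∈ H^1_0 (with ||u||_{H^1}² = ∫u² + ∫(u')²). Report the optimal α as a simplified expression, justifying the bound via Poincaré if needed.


α = 3*(1 + 3*π^2)/(4 + 9*π^2)

Coercivity of a(·,·) on H^1_0(0, 2/3) means a(u, u) ≥ α ||u||_{H^1}² for every u ∈ H^1_0.
The interval has length L = 2/3, and Poincaré/coercivity depend only on L. Here a(u, u) = ∫(u')² + (3/4)·∫u².
Here 0 < c = 3/4 < 1. The condition a(u,u) ≥ α||u||_{H^1}² reads (1−α)∫(u')² ≥ (α−c)∫u². Any admissible α is ≤ 1 (rapidly oscillating u have ∫u²/∫(u')² → 0), and α = 1 would force 0 ≥ (1−c)∫u², impossible since c < 1; so 1−α > 0. By the sharp Poincaré inequality on H^1_0 of an interval of length L, ∫(u')² ≥ (π/L)²∫u² with equality for the first sine mode sin(π(x−x₀)/L) (x₀ the left endpoint), so the inequality holds for all u iff (1−α)(π/L)² ≥ α − c, i.e. α ≤ ((π/L)² + c)/((π/L)² + 1) = (1 + c(L/π)²)/(1 + (L/π)²). With (π/L)² = 9*π^2/4 and c = 3/4, the largest admissible constant is α = ((π/L)² + c)/((π/L)² + 1).
Simplifying, α = 3*(1 + 3*π^2)/(4 + 9*π^2).


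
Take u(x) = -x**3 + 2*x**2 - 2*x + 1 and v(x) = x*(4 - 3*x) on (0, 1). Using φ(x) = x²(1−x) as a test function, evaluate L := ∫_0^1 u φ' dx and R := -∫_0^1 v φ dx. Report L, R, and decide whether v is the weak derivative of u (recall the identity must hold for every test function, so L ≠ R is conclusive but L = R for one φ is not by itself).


LHS = 1/15, RHS = -1/10. No, v is not the weak derivative of u.

u(x) = -x**3 + 2*x**2 - 2*x + 1, classical derivative u'(x) = -3*x**2 + 4*x - 2.
φ(x) = x²(1−x), so φ'(x) = x*(2 - 3*x).
Note φ(0) = φ(1) = 0, so the boundary term u·φ vanishes.
LHS = ∫_0^1 u(x) φ'(x) dx = ∫_0^1 (3*x^5 - 8*x^4 + 10*x^3 - 7*x^2 + 2*x) dx. Term by term:
  ∫_0^1 3*x^5 dx = 1/2;  ∫_0^1 -8*x^4 dx = -8/5;  ∫_0^1 10*x^3 dx = 5/2;
  ∫_0^1 -7*x^2 dx = -7/3;  ∫_0^1 2*x dx = 1.
Sum: 1/2 − 8/5 + 5/2 − 7/3 + 1 = 1/15.
So LHS = 1/15.
∫_0^1 v(x) φ(x) dx = ∫_0^1 (3*x^5 - 7*x^4 + 4*x^3) dx. Term by term:
  ∫_0^1 3*x^5 dx = 1/2;  ∫_0^1 -7*x^4 dx = -7/5;  ∫_0^1 4*x^3 dx = 1.
Sum: 1/2 − 7/5 + 1 = 1/10.
So RHS = -∫_0^1 v(x) φ(x) dx = -1/10.
LHS − RHS = 1/6 ≠ 0, so the identity fails.
(For a valid weak derivative the identity must hold for EVERY test function, in particular this one. The failure shows v is NOT the weak derivative of u.)
Correct weak derivative would be u'(x) = -3*x**2 + 4*x - 2.


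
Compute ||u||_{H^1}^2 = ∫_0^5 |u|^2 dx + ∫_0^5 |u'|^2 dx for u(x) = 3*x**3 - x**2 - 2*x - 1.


||u||_{H^1}^2 = 5112475/42

The H^1 norm (squared) on an interval (0, L) is
  ||u||_{H^1}^2 = ∫_0^L u(x)^2 dx + ∫_0^L u'(x)^2 dx.
Compute u'(x) = 9*x**2 - 2*x - 2.
Then u(x)^2 = 9*x**6 - 6*x**5 - 11*x**4 - 2*x**3 + 6*x**2 + 4*x + 1 and u'(x)^2 = 81*x**4 - 36*x**3 - 32*x**2 + 8*x + 4.
Integrate each monomial from 0 to 5 using ∫_0^5 c·x^n dx = c·5^(n+1)/(n+1):
  ∫_0^5 u(x)^2 dx = ∫_0^5 (9*x^6 - 6*x^5 - 11*x^4 - 2*x^3 + 6*x^2 + 4*x + 1) dx. Term by term:
    ∫_0^5 9*x^6 dx = 703125/7;  ∫_0^5 -6*x^5 dx = -15625;  ∫_0^5 -11*x^4 dx = -6875;
    ∫_0^5 -2*x^3 dx = -625/2;  ∫_0^5 6*x^2 dx = 250;  ∫_0^5 4*x dx = 50;
    ∫_0^5 1 dx = 5.
  Sum: 703125/7 − 15625 − 6875 − 625/2 + 250 + 50 + 5 = 1091145/14.
  ∫_0^5 u'(x)^2 dx = ∫_0^5 (81*x^4 - 36*x^3 - 32*x^2 + 8*x + 4) dx. Term by term:
    ∫_0^5 81*x^4 dx = 50625;  ∫_0^5 -36*x^3 dx = -5625;  ∫_0^5 -32*x^2 dx = -4000/3;
    ∫_0^5 8*x dx = 100;  ∫_0^5 4 dx = 20.
  Sum: 50625 − 5625 − 4000/3 + 100 + 20 = 131360/3.
Adding: ||u||_{H^1}^2 = 1091145/14 + 131360/3 = 5112475/42.


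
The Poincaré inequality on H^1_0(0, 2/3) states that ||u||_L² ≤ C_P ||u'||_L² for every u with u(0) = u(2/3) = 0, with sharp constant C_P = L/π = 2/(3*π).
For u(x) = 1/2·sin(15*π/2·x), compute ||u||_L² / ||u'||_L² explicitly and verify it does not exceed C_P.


||u||_L² / ||u'||_L² = 2/(15*π) < C_P = 2/(3*π).

u(x) = 1/2·sin(15*π/2·x), so u'(x) = 15*π*cos(15*π*x/2)/4.
Writing u(x) = A·sin(kπx/L) with A = 1/2 and k = 5, use ∫_0^L sin²(kπx/L) dx = L/2 and ∫_0^L cos²(kπx/L) dx = L/2.
u² = 1/4·sin²(15*π/2·x) and (u')² = 225*π^2/16·cos²(15*π/2·x), and each of sin², cos² integrates to L/2 = 1/3 over (0, 2/3).
∫_0^2/3 u² dx = 1/12, so ||u||_L² = sqrt(3)/6.
∫_0^2/3 (u')² dx = 75*π^2/16, so ||u'||_L² = 5*sqrt(3)*π/4.
Ratio ||u||_L² / ||u'||_L² = 2/(15*π).
Sharp Poincaré constant on H^1_0(0, 2/3) is C_P = L/π = 2/(3*π), achieved by sin(3*π/2·x).
This is the k = 5 harmonic; the ratio L/(kπ) is strictly less than C_P = L/π, consistent with the sharp inequality ||u||_L² ≤ C_P ||u'||_L².


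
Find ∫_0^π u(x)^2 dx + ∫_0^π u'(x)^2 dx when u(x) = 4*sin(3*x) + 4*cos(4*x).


||u||_{H^1(0,π)}^2 = -3264/7 + 216*π

u'(x) = -16*sin(4*x) + 12*cos(3*x).
Expand u² and (u')² and integrate term by term on (0, π), using: for integers n ≥ 1, ∫_0^π sin²(nx) dx = ∫_0^π cos²(nx) dx = π/2; for n ≠ n', ∫_0^π sin(nx)sin(n'x) dx = ∫_0^π cos(nx)cos(n'x) dx = 0; and by product-to-sum, ∫_0^π sin(nx)cos(n'x) dx = ½∫_0^π [sin((n+n')x) + sin((n−n')x)] dx, which is 0 when n+n' is even and 2n/(n²−n'²) when n+n' is odd (it need not vanish on (0, π)).
  u² squared terms: (4)²·∫cos(4x)² dx = 16·π/2 = 8*π;  (4)²·∫sin(3x)² dx = 16·π/2 = 8*π.
  u² cross terms: 2·(4)·(4)·∫cos(4x)·sin(3x) dx = 32·(-6/7) = -192/7.
  So ∫_0^π u² dx = 8*π + 8*π − 192/7 = -192/7 + 16*π.
  (u')² squared terms: (-16)²·∫sin(4x)² dx = 256·π/2 = 128*π;  (12)²·∫cos(3x)² dx = 144·π/2 = 72*π.
  (u')² cross terms: 2·(-16)·(12)·∫sin(4x)·cos(3x) dx = -384·(8/7) = -3072/7.
  So ∫_0^π (u')² dx = 128*π + 72*π − 3072/7 = -3072/7 + 200*π.
||u||_{H^1}^2 = (-192/7 + 16*π) + (-3072/7 + 200*π) = -3264/7 + 216*π.


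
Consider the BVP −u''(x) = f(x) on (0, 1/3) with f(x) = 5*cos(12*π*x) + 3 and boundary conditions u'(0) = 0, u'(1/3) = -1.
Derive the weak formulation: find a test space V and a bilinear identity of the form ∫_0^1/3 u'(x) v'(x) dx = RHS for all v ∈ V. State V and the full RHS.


V = H^1(0, 1/3) (v unrestricted at boundary; u is determined up to an additive constant); weak form: ∫_0^1/3 u'v' dx = ∫_0^1/3 (5*cos(12*π*x) + 3) v dx − v(1/3) for all v ∈ V.

Multiply both sides by a test function v and integrate from 0 to 1/3:
  ∫_0^1/3 −u''(x) v(x) dx = ∫_0^1/3 f(x) v(x) dx.
Integrate the LHS by parts once:
  ∫_0^1/3 −u'' v dx = −[u'(x) v(x)]_0^1/3 + ∫_0^1/3 u'(x) v'(x) dx.
Thus ∫_0^1/3 u'(x) v'(x) dx = ∫_0^1/3 f(x) v(x) dx + [u'(x) v(x)]_0^1/3.
Choose V so that boundary terms are either known or forced to vanish.
u has inhomogeneous Neumann u'(0) = 0, u'(1/3) = -1. [u' v]_0^1/3 = (-1)·v(1/3) − (0)·v(0) = − v(1/3). Take V = H^1(0, 1/3); boundary term becomes part of RHS.
Weak formulation: find u (satisfying any essential BC) such that ∫_0^1/3 u'(x) v'(x) dx = ∫_0^1/3 f v dx − v(1/3) for all v ∈ V (Neumann data are natural BCs: they enter the RHS as boundary terms).
Substituting f(x) = 5*cos(12*π*x) + 3, the right-hand side is ∫_0^1/3 (5*cos(12*π*x) + 3) v dx − v(1/3).
Compatibility check (pure Neumann): taking v ≡ 1 ∈ V gives 0 = ∫_0^1/3 f dx + (-1) − (0), i.e. ∫_0^1/3 f dx must equal u'(0) − u'(1/3) = 1. Indeed ∫_0^1/3 (5*cos(12*π*x) + 3) dx = 1, so the data are compatible. The solution is then unique only up to an additive constant (fix it e.g. by requiring ∫_0^1/3 u dx = 0).


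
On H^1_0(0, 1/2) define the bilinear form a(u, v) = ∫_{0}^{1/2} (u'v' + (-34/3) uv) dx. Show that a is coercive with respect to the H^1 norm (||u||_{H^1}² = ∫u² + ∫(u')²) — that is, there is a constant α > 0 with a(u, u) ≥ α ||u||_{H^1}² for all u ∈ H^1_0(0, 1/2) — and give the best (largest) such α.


α = 2*(-17 + 6*π^2)/(3*(1 + 4*π^2))

Coercivity of a(·,·) on H^1_0(0, 1/2) means a(u, u) ≥ α ||u||_{H^1}² for every u ∈ H^1_0.
The interval has length L = 1/2, and Poincaré/coercivity depend only on L. Here a(u, u) = ∫(u')² + (-34/3)·∫u².
Here c = -34/3 < 0 with |c| < (π/L)² = 4*π^2, so coercivity still holds. The condition a(u,u) ≥ α||u||_{H^1}² reads (1−α)∫(u')² ≥ (α−c)∫u². Any admissible α is ≤ 1 (rapidly oscillating u have ∫u²/∫(u')² → 0), and α = 1 would force 0 ≥ (1−c)∫u², impossible since c < 1; so 1−α > 0. By the sharp Poincaré inequality on H^1_0 of an interval of length L, ∫(u')² ≥ (π/L)²∫u² with equality for the first sine mode sin(π(x−x₀)/L) (x₀ the left endpoint), so the inequality holds for all u iff (1−α)(π/L)² ≥ α − c, i.e. α ≤ ((π/L)² + c)/((π/L)² + 1) = (1 + c(L/π)²)/(1 + (L/π)²). (Direct route, valid since c ≤ 0: Poincaré gives c∫u² ≥ c(L/π)²∫(u')², so a(u,u) ≥ (1 + c(L/π)²)∫(u')², while ||u||_{H^1}² ≤ (1 + (L/π)²)∫(u')²; dividing yields the same α.) With (π/L)² = 4*π^2 and c = -34/3, the largest admissible constant is α = ((π/L)² + c)/((π/L)² + 1).
Simplifying, α = 2*(-17 + 6*π^2)/(3*(1 + 4*π^2)).


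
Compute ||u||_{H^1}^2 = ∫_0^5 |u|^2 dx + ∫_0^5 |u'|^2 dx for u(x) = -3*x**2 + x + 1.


||u||_{H^1}^2 = 35185/6

The H^1 norm (squared) on an interval (0, L) is
  ||u||_{H^1}^2 = ∫_0^L u(x)^2 dx + ∫_0^L u'(x)^2 dx.
Compute u'(x) = 1 - 6*x.
Then u(x)^2 = 9*x**4 - 6*x**3 - 5*x**2 + 2*x + 1 and u'(x)^2 = 36*x**2 - 12*x + 1.
Integrate each monomial from 0 to 5 using ∫_0^5 c·x^n dx = c·5^(n+1)/(n+1):
  ∫_0^5 u(x)^2 dx = ∫_0^5 (9*x^4 - 6*x^3 - 5*x^2 + 2*x + 1) dx. Term by term:
    ∫_0^5 9*x^4 dx = 5625;  ∫_0^5 -6*x^3 dx = -1875/2;  ∫_0^5 -5*x^2 dx = -625/3;
    ∫_0^5 2*x dx = 25;  ∫_0^5 1 dx = 5.
  Sum: 5625 − 1875/2 − 625/3 + 25 + 5 = 27055/6.
  ∫_0^5 u'(x)^2 dx = ∫_0^5 (36*x^2 - 12*x + 1) dx. Term by term:
    ∫_0^5 36*x^2 dx = 1500;  ∫_0^5 -12*x dx = -150;  ∫_0^5 1 dx = 5.
  Sum: 1500 − 150 + 5 = 1355.
Adding: ||u||_{H^1}^2 = 27055/6 + 1355 = 35185/6.


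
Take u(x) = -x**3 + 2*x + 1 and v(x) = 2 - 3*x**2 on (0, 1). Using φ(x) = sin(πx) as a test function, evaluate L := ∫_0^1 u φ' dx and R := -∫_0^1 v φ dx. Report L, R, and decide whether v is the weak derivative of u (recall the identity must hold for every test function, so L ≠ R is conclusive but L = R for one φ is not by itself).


LHS = (-12 - π^2)/π^3, RHS = (-12 - π^2)/π^3. Yes, v = u' weakly.

u(x) = -x**3 + 2*x + 1, classical derivative u'(x) = 2 - 3*x**2.
φ(x) = sin(πx), so φ'(x) = π*cos(π*x).
Note φ(0) = φ(1) = 0, so the boundary term u·φ vanishes.
LHS = ∫_0^1 u(x) φ'(x) dx = ∫_0^1 (-π*x^3*cos(π*x) + 2*π*x*cos(π*x) + π*cos(π*x)) dx. Term by term:
  ∫_0^1 π*cos(π*x) dx = 0;  ∫_0^1 -π*x^3*cos(π*x) dx = -12/π^3 + 3/π;  ∫_0^1 2*π*x*cos(π*x) dx = -4/π.
Sum: 0 + -12/π^3 + 3/π − 4/π = (-12 - π^2)/π^3.
So LHS = (-12 - π^2)/π^3.
∫_0^1 v(x) φ(x) dx = ∫_0^1 (-3*x^2*sin(π*x) + 2*sin(π*x)) dx. Term by term:
  ∫_0^1 2*sin(π*x) dx = 4/π;  ∫_0^1 -3*x^2*sin(π*x) dx = -3/π + 12/π^3.
Sum: 4/π + -3/π + 12/π^3 = (π^2 + 12)/π^3.
So RHS = -∫_0^1 v(x) φ(x) dx = (-12 - π^2)/π^3.
LHS = RHS, so the identity holds for this test φ.
Moreover u is smooth here and v(x) = u'(x) = 2 - 3*x**2 pointwise, so the identity holds for every test function. Hence v is the weak derivative of u.


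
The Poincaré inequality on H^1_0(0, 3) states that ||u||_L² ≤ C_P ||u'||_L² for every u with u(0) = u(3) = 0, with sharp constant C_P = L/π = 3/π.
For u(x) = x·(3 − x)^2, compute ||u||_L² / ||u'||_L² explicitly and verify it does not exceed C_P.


||u||_L² / ||u'||_L² = 3*sqrt(14)/14 < C_P = 3/π.

u(x) = x·(3 − x)^2, so u'(x) = 3*(x - 3)*(x - 1).
u(x) = x·(3 − x)^2 vanishes at x = 0 and x = 3, so u ∈ H^1_0(0, 3). Differentiate via the product rule and integrate the resulting polynomials term by term.
  ∫_0^3 u² dx = ∫_0^3 (x^6 - 12*x^5 + 54*x^4 - 108*x^3 + 81*x^2) dx. Term by term:
    ∫_0^3 x^6 dx = 2187/7;  ∫_0^3 -12*x^5 dx = -1458;  ∫_0^3 54*x^4 dx = 13122/5;
    ∫_0^3 -108*x^3 dx = -2187;  ∫_0^3 81*x^2 dx = 729.
  Sum: 2187/7 − 1458 + 13122/5 − 2187 + 729 = 729/35.
  ∫_0^3 (u')² dx = ∫_0^3 (9*x^4 - 72*x^3 + 198*x^2 - 216*x + 81) dx. Term by term:
    ∫_0^3 9*x^4 dx = 2187/5;  ∫_0^3 -72*x^3 dx = -1458;  ∫_0^3 198*x^2 dx = 1782;
    ∫_0^3 -216*x dx = -972;  ∫_0^3 81 dx = 243.
  Sum: 2187/5 − 1458 + 1782 − 972 + 243 = 162/5.
∫_0^3 u² dx = 729/35, so ||u||_L² = 27*sqrt(35)/35.
∫_0^3 (u')² dx = 162/5, so ||u'||_L² = 9*sqrt(10)/5.
Ratio ||u||_L² / ||u'||_L² = 3*sqrt(14)/14.
Sharp Poincaré constant on H^1_0(0, 3) is C_P = L/π = 3/π, achieved by sin(π/3·x).
A polynomial bump cannot attain the sharp Poincaré constant (only the first sine eigenfunction does), so the ratio is strictly less than C_P, consistent with ||u||_L² ≤ C_P ||u'||_L².


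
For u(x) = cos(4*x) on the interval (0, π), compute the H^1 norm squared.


||u||_{H^1(0,π)}^2 = 17*π/2

u'(x) = -4*sin(4*x).
Expand u² and (u')² and integrate term by term on (0, π), using: for integers n ≥ 1, ∫_0^π sin²(nx) dx = ∫_0^π cos²(nx) dx = π/2; for n ≠ n', ∫_0^π sin(nx)sin(n'x) dx = ∫_0^π cos(nx)cos(n'x) dx = 0; and by product-to-sum, ∫_0^π sin(nx)cos(n'x) dx = ½∫_0^π [sin((n+n')x) + sin((n−n')x)] dx, which is 0 when n+n' is even and 2n/(n²−n'²) when n+n' is odd (it need not vanish on (0, π)).
  u² squared terms: (1)²·∫cos(4x)² dx = 1·π/2 = π/2.
  So ∫_0^π u² dx = π/2.
  (u')² squared terms: (-4)²·∫sin(4x)² dx = 16·π/2 = 8*π.
  So ∫_0^π (u')² dx = 8*π.
||u||_{H^1}^2 = (π/2) + (8*π) = 17*π/2.


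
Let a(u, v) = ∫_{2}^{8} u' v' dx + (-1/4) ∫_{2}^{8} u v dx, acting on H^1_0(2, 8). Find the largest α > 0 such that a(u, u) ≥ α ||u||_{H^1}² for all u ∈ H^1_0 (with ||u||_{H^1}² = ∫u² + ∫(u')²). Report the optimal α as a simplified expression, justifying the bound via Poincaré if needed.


α = (-9 + π^2)/(π^2 + 36)

Coercivity of a(·,·) on H^1_0(2, 8) means a(u, u) ≥ α ||u||_{H^1}² for every u ∈ H^1_0.
The interval has length L = 6, and Poincaré/coercivity depend only on L. Here a(u, u) = ∫(u')² + (-1/4)·∫u².
Here c = -1/4 < 0 with |c| < (π/L)² = π^2/36, so coercivity still holds. The condition a(u,u) ≥ α||u||_{H^1}² reads (1−α)∫(u')² ≥ (α−c)∫u². Any admissible α is ≤ 1 (rapidly oscillating u have ∫u²/∫(u')² → 0), and α = 1 would force 0 ≥ (1−c)∫u², impossible since c < 1; so 1−α > 0. By the sharp Poincaré inequality on H^1_0 of an interval of length L, ∫(u')² ≥ (π/L)²∫u² with equality for the first sine mode sin(π(x−x₀)/L) (x₀ the left endpoint), so the inequality holds for all u iff (1−α)(π/L)² ≥ α − c, i.e. α ≤ ((π/L)² + c)/((π/L)² + 1) = (1 + c(L/π)²)/(1 + (L/π)²). (Direct route, valid since c ≤ 0: Poincaré gives c∫u² ≥ c(L/π)²∫(u')², so a(u,u) ≥ (1 + c(L/π)²)∫(u')², while ||u||_{H^1}² ≤ (1 + (L/π)²)∫(u')²; dividing yields the same α.) With (π/L)² = π^2/36 and c = -1/4, the largest admissible constant is α = ((π/L)² + c)/((π/L)² + 1).
Simplifying, α = (-9 + π^2)/(π^2 + 36).


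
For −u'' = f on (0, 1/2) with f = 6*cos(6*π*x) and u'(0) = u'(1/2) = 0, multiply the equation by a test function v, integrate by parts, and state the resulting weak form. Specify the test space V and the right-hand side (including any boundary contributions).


V = H^1(0, 1/2) (no boundary constraint on v; u is determined up to an additive constant); weak form: ∫_0^1/2 u'v' dx = ∫_0^1/2 (6*cos(6*π*x)) v dx for all v ∈ V.

Multiply both sides by a test function v and integrate from 0 to 1/2:
  ∫_0^1/2 −u''(x) v(x) dx = ∫_0^1/2 f(x) v(x) dx.
Integrate the LHS by parts once:
  ∫_0^1/2 −u'' v dx = −[u'(x) v(x)]_0^1/2 + ∫_0^1/2 u'(x) v'(x) dx.
Thus ∫_0^1/2 u'(x) v'(x) dx = ∫_0^1/2 f(x) v(x) dx + [u'(x) v(x)]_0^1/2.
Choose V so that boundary terms are either known or forced to vanish.
u has homogeneous Neumann: u'(0) = u'(1/2) = 0. So [u' v]_0^1/2 = 0·v(1/2) − 0·v(0) = 0 for any v; take V = H^1(0, 1/2).
Weak formulation: find u (satisfying any essential BC) such that ∫_0^1/2 u'(x) v'(x) dx = ∫_0^1/2 f v dx for all v ∈ V (homogeneous Neumann, so boundary terms vanish).
Substituting f(x) = 6*cos(6*π*x), the right-hand side is ∫_0^1/2 (6*cos(6*π*x)) v dx.
Compatibility check (pure Neumann): taking v ≡ 1 ∈ V gives 0 = ∫_0^1/2 f dx + (0) − (0), i.e. ∫_0^1/2 f dx must equal u'(0) − u'(1/2) = 0. Indeed ∫_0^1/2 (6*cos(6*π*x)) dx = 0, so the data are compatible. The solution is then unique only up to an additive constant (fix it e.g. by requiring ∫_0^1/2 u dx = 0).


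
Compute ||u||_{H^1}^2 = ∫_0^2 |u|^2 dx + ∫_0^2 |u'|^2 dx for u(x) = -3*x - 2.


||u||_{H^1}^2 = 74

The H^1 norm (squared) on an interval (0, L) is
  ||u||_{H^1}^2 = ∫_0^L u(x)^2 dx + ∫_0^L u'(x)^2 dx.
Compute u'(x) = -3.
Then u(x)^2 = 9*x**2 + 12*x + 4 and u'(x)^2 = 9.
Integrate each monomial from 0 to 2 using ∫_0^2 c·x^n dx = c·2^(n+1)/(n+1):
  ∫_0^2 u(x)^2 dx = ∫_0^2 (9*x^2 + 12*x + 4) dx. Term by term:
    ∫_0^2 9*x^2 dx = 24;  ∫_0^2 12*x dx = 24;  ∫_0^2 4 dx = 8.
  Sum: 24 + 24 + 8 = 56.
  ∫_0^2 u'(x)^2 dx = ∫_0^2 (9) dx. Term by term:
    ∫_0^2 9 dx = 18.
Adding: ||u||_{H^1}^2 = 56 + 18 = 74.


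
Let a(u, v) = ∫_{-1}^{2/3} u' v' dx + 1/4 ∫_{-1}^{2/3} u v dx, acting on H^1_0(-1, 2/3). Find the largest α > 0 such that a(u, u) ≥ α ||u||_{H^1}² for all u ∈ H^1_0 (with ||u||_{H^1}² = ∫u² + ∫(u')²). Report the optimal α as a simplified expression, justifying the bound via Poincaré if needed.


α = (25 + 36*π^2)/(4*(25 + 9*π^2))

Coercivity of a(·,·) on H^1_0(-1, 2/3) means a(u, u) ≥ α ||u||_{H^1}² for every u ∈ H^1_0.
The interval has length L = 5/3, and Poincaré/coercivity depend only on L. Here a(u, u) = ∫(u')² + (1/4)·∫u².
Here 0 < c = 1/4 < 1. The condition a(u,u) ≥ α||u||_{H^1}² reads (1−α)∫(u')² ≥ (α−c)∫u². Any admissible α is ≤ 1 (rapidly oscillating u have ∫u²/∫(u')² → 0), and α = 1 would force 0 ≥ (1−c)∫u², impossible since c < 1; so 1−α > 0. By the sharp Poincaré inequality on H^1_0 of an interval of length L, ∫(u')² ≥ (π/L)²∫u² with equality for the first sine mode sin(π(x−x₀)/L) (x₀ the left endpoint), so the inequality holds for all u iff (1−α)(π/L)² ≥ α − c, i.e. α ≤ ((π/L)² + c)/((π/L)² + 1) = (1 + c(L/π)²)/(1 + (L/π)²). With (π/L)² = 9*π^2/25 and c = 1/4, the largest admissible constant is α = ((π/L)² + c)/((π/L)² + 1).
Simplifying, α = (25 + 36*π^2)/(4*(25 + 9*π^2)).


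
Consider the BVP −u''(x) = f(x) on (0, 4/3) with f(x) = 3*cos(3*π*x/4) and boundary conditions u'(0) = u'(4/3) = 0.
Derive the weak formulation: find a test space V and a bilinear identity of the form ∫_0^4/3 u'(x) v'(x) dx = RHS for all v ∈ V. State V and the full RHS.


V = H^1(0, 4/3) (no boundary constraint on v; u is determined up to an additive constant); weak form: ∫_0^4/3 u'v' dx = ∫_0^4/3 (3*cos(3*π*x/4)) v dx for all v ∈ V.

Multiply both sides by a test function v and integrate from 0 to 4/3:
  ∫_0^4/3 −u''(x) v(x) dx = ∫_0^4/3 f(x) v(x) dx.
Integrate the LHS by parts once:
  ∫_0^4/3 −u'' v dx = −[u'(x) v(x)]_0^4/3 + ∫_0^4/3 u'(x) v'(x) dx.
Thus ∫_0^4/3 u'(x) v'(x) dx = ∫_0^4/3 f(x) v(x) dx + [u'(x) v(x)]_0^4/3.
Choose V so that boundary terms are either known or forced to vanish.
u has homogeneous Neumann: u'(0) = u'(4/3) = 0. So [u' v]_0^4/3 = 0·v(4/3) − 0·v(0) = 0 for any v; take V = H^1(0, 4/3).
Weak formulation: find u (satisfying any essential BC) such that ∫_0^4/3 u'(x) v'(x) dx = ∫_0^4/3 f v dx for all v ∈ V (homogeneous Neumann, so boundary terms vanish).
Substituting f(x) = 3*cos(3*π*x/4), the right-hand side is ∫_0^4/3 (3*cos(3*π*x/4)) v dx.
Compatibility check (pure Neumann): taking v ≡ 1 ∈ V gives 0 = ∫_0^4/3 f dx + (0) − (0), i.e. ∫_0^4/3 f dx must equal u'(0) − u'(4/3) = 0. Indeed ∫_0^4/3 (3*cos(3*π*x/4)) dx = 0, so the data are compatible. The solution is then unique only up to an additive constant (fix it e.g. by requiring ∫_0^4/3 u dx = 0).


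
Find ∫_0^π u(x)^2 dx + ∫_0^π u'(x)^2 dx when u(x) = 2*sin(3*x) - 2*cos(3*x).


||u||_{H^1(0,π)}^2 = 40*π

u'(x) = 6*sin(3*x) + 6*cos(3*x).
Expand u² and (u')² and integrate term by term on (0, π), using: for integers n ≥ 1, ∫_0^π sin²(nx) dx = ∫_0^π cos²(nx) dx = π/2; for n ≠ n', ∫_0^π sin(nx)sin(n'x) dx = ∫_0^π cos(nx)cos(n'x) dx = 0; and by product-to-sum, ∫_0^π sin(nx)cos(n'x) dx = ½∫_0^π [sin((n+n')x) + sin((n−n')x)] dx, which is 0 when n+n' is even and 2n/(n²−n'²) when n+n' is odd (it need not vanish on (0, π)).
  u² squared terms: (-2)²·∫cos(3x)² dx = 4·π/2 = 2*π;  (2)²·∫sin(3x)² dx = 4·π/2 = 2*π.
  u² cross terms: 2·(-2)·(2)·∫cos(3x)·sin(3x) dx = -8·(0) = 0.
  So ∫_0^π u² dx = 2*π + 2*π + 0 = 4*π.
  (u')² squared terms: (6)²·∫cos(3x)² dx = 36·π/2 = 18*π;  (6)²·∫sin(3x)² dx = 36·π/2 = 18*π.
  (u')² cross terms: 2·(6)·(6)·∫cos(3x)·sin(3x) dx = 72·(0) = 0.
  So ∫_0^π (u')² dx = 18*π + 18*π + 0 = 36*π.
||u||_{H^1}^2 = (4*π) + (36*π) = 40*π.


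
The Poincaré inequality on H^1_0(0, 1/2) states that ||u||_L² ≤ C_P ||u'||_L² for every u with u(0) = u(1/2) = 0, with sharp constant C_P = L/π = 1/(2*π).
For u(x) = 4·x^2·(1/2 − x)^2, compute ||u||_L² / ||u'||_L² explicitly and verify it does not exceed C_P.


||u||_L² / ||u'||_L² = sqrt(3)/12 < C_P = 1/(2*π).

u(x) = 4·x^2·(1/2 − x)^2, so u'(x) = 2*x*(2*x - 1)*(4*x - 1).
u(x) = 4·x^2·(1/2 − x)^2 vanishes at x = 0 and x = 1/2, so u ∈ H^1_0(0, 1/2). Differentiate via the product rule and integrate the resulting polynomials term by term.
  ∫_0^1/2 u² dx = ∫_0^1/2 (16*x^8 - 32*x^7 + 24*x^6 - 8*x^5 + x^4) dx. Term by term:
    ∫_0^1/2 16*x^8 dx = 1/288;  ∫_0^1/2 -32*x^7 dx = -1/64;  ∫_0^1/2 24*x^6 dx = 3/112;
    ∫_0^1/2 -8*x^5 dx = -1/48;  ∫_0^1/2 x^4 dx = 1/160.
  Sum: 1/288 − 1/64 + 3/112 − 1/48 + 1/160 = 1/20160.
  ∫_0^1/2 (u')² dx = ∫_0^1/2 (256*x^6 - 384*x^5 + 208*x^4 - 48*x^3 + 4*x^2) dx. Term by term:
    ∫_0^1/2 256*x^6 dx = 2/7;  ∫_0^1/2 -384*x^5 dx = -1;  ∫_0^1/2 208*x^4 dx = 13/10;
    ∫_0^1/2 -48*x^3 dx = -3/4;  ∫_0^1/2 4*x^2 dx = 1/6.
  Sum: 2/7 − 1 + 13/10 − 3/4 + 1/6 = 1/420.
∫_0^1/2 u² dx = 1/20160, so ||u||_L² = sqrt(35)/840.
∫_0^1/2 (u')² dx = 1/420, so ||u'||_L² = sqrt(105)/210.
Ratio ||u||_L² / ||u'||_L² = sqrt(3)/12.
Sharp Poincaré constant on H^1_0(0, 1/2) is C_P = L/π = 1/(2*π), achieved by sin(2*π·x).
A polynomial bump cannot attain the sharp Poincaré constant (only the first sine eigenfunction does), so the ratio is strictly less than C_P, consistent with ||u||_L² ≤ C_P ||u'||_L².


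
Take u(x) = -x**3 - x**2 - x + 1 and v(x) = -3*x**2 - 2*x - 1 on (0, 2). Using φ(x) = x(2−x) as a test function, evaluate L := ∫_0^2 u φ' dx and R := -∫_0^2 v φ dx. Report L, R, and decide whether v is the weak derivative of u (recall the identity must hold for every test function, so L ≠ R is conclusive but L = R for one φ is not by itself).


LHS = 44/5, RHS = 44/5. Yes, v = u' weakly.

u(x) = -x**3 - x**2 - x + 1, classical derivative u'(x) = -3*x**2 - 2*x - 1.
φ(x) = x(2−x), so φ'(x) = 2 - 2*x.
Note φ(0) = φ(2) = 0, so the boundary term u·φ vanishes.
LHS = ∫_0^2 u(x) φ'(x) dx = ∫_0^2 (2*x^4 - 4*x + 2) dx. Term by term:
  ∫_0^2 2*x^4 dx = 64/5;  ∫_0^2 -4*x dx = -8;  ∫_0^2 2 dx = 4.
Sum: 64/5 − 8 + 4 = 44/5.
So LHS = 44/5.
∫_0^2 v(x) φ(x) dx = ∫_0^2 (3*x^4 - 4*x^3 - 3*x^2 - 2*x) dx. Term by term:
  ∫_0^2 3*x^4 dx = 96/5;  ∫_0^2 -4*x^3 dx = -16;  ∫_0^2 -3*x^2 dx = -8;
  ∫_0^2 -2*x dx = -4.
Sum: 96/5 − 16 − 8 − 4 = -44/5.
So RHS = -∫_0^2 v(x) φ(x) dx = 44/5.
LHS = RHS, so the identity holds for this test φ.
Moreover u is smooth here and v(x) = u'(x) = -3*x**2 - 2*x - 1 pointwise, so the identity holds for every test function. Hence v is the weak derivative of u.


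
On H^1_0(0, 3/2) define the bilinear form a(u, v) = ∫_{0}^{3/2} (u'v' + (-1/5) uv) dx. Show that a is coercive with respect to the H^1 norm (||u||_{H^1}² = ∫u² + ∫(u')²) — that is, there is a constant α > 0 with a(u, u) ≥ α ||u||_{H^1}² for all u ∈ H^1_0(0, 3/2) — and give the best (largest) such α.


α = (-9 + 20*π^2)/(5*(9 + 4*π^2))

Coercivity of a(·,·) on H^1_0(0, 3/2) means a(u, u) ≥ α ||u||_{H^1}² for every u ∈ H^1_0.
The interval has length L = 3/2, and Poincaré/coercivity depend only on L. Here a(u, u) = ∫(u')² + (-1/5)·∫u².
Here c = -1/5 < 0 with |c| < (π/L)² = 4*π^2/9, so coercivity still holds. The condition a(u,u) ≥ α||u||_{H^1}² reads (1−α)∫(u')² ≥ (α−c)∫u². Any admissible α is ≤ 1 (rapidly oscillating u have ∫u²/∫(u')² → 0), and α = 1 would force 0 ≥ (1−c)∫u², impossible since c < 1; so 1−α > 0. By the sharp Poincaré inequality on H^1_0 of an interval of length L, ∫(u')² ≥ (π/L)²∫u² with equality for the first sine mode sin(π(x−x₀)/L) (x₀ the left endpoint), so the inequality holds for all u iff (1−α)(π/L)² ≥ α − c, i.e. α ≤ ((π/L)² + c)/((π/L)² + 1) = (1 + c(L/π)²)/(1 + (L/π)²). (Direct route, valid since c ≤ 0: Poincaré gives c∫u² ≥ c(L/π)²∫(u')², so a(u,u) ≥ (1 + c(L/π)²)∫(u')², while ||u||_{H^1}² ≤ (1 + (L/π)²)∫(u')²; dividing yields the same α.) With (π/L)² = 4*π^2/9 and c = -1/5, the largest admissible constant is α = ((π/L)² + c)/((π/L)² + 1).
Simplifying, α = (-9 + 20*π^2)/(5*(9 + 4*π^2)).


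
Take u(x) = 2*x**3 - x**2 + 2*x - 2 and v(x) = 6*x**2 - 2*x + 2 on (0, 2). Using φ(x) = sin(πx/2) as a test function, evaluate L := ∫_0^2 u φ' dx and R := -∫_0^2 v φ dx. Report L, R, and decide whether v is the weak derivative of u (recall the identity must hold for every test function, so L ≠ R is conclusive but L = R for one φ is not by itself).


LHS = -48/π + 192/π^3, RHS = -48/π + 192/π^3. Yes, v = u' weakly.

u(x) = 2*x**3 - x**2 + 2*x - 2, classical derivative u'(x) = 6*x**2 - 2*x + 2.
φ(x) = sin(πx/2), so φ'(x) = π*cos(π*x/2)/2.
Note φ(0) = φ(2) = 0, so the boundary term u·φ vanishes.
LHS = ∫_0^2 u(x) φ'(x) dx = ∫_0^2 (π*x^3*cos(π*x/2) - π*x^2*cos(π*x/2)/2 + π*x*cos(π*x/2) - π*cos(π*x/2)) dx. Term by term:
  ∫_0^2 -π*cos(π*x/2) dx = 0;  ∫_0^2 π*x*cos(π*x/2) dx = -8/π;  ∫_0^2 π*x^3*cos(π*x/2) dx = -48/π + 192/π^3;
  ∫_0^2 -π*x^2*cos(π*x/2)/2 dx = 8/π.
Sum: 0 − 8/π + -48/π + 192/π^3 + 8/π = -48/π + 192/π^3.
So LHS = -48/π + 192/π^3.
∫_0^2 v(x) φ(x) dx = ∫_0^2 (6*x^2*sin(π*x/2) - 2*x*sin(π*x/2) + 2*sin(π*x/2)) dx. Term by term:
  ∫_0^2 2*sin(π*x/2) dx = 8/π;  ∫_0^2 -2*x*sin(π*x/2) dx = -8/π;  ∫_0^2 6*x^2*sin(π*x/2) dx = -192/π^3 + 48/π.
Sum: 8/π − 8/π + -192/π^3 + 48/π = -192/π^3 + 48/π.
So RHS = -∫_0^2 v(x) φ(x) dx = -48/π + 192/π^3.
LHS = RHS, so the identity holds for this test φ.
Moreover u is smooth here and v(x) = u'(x) = 6*x**2 - 2*x + 2 pointwise, so the identity holds for every test function. Hence v is the weak derivative of u.


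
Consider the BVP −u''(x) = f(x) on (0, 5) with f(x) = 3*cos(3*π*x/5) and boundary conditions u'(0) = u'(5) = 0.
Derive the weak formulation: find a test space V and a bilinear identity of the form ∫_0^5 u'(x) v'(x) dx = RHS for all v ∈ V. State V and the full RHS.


V = H^1(0, 5) (no boundary constraint on v; u is determined up to an additive constant); weak form: ∫_0^5 u'v' dx = ∫_0^5 (3*cos(3*π*x/5)) v dx for all v ∈ V.

Multiply both sides by a test function v and integrate from 0 to 5:
  ∫_0^5 −u''(x) v(x) dx = ∫_0^5 f(x) v(x) dx.
Integrate the LHS by parts once:
  ∫_0^5 −u'' v dx = −[u'(x) v(x)]_0^5 + ∫_0^5 u'(x) v'(x) dx.
Thus ∫_0^5 u'(x) v'(x) dx = ∫_0^5 f(x) v(x) dx + [u'(x) v(x)]_0^5.
Choose V so that boundary terms are either known or forced to vanish.
u has homogeneous Neumann: u'(0) = u'(5) = 0. So [u' v]_0^5 = 0·v(5) − 0·v(0) = 0 for any v; take V = H^1(0, 5).
Weak formulation: find u (satisfying any essential BC) such that ∫_0^5 u'(x) v'(x) dx = ∫_0^5 f v dx for all v ∈ V (homogeneous Neumann, so boundary terms vanish).
Substituting f(x) = 3*cos(3*π*x/5), the right-hand side is ∫_0^5 (3*cos(3*π*x/5)) v dx.
Compatibility check (pure Neumann): taking v ≡ 1 ∈ V gives 0 = ∫_0^5 f dx + (0) − (0), i.e. ∫_0^5 f dx must equal u'(0) − u'(5) = 0. Indeed ∫_0^5 (3*cos(3*π*x/5)) dx = 0, so the data are compatible. The solution is then unique only up to an additive constant (fix it e.g. by requiring ∫_0^5 u dx = 0).


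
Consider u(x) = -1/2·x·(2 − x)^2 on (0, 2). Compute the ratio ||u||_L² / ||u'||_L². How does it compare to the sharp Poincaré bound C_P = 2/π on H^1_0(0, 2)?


||u||_L² / ||u'||_L² = sqrt(14)/7 < C_P = 2/π.

u(x) = -1/2·x·(2 − x)^2, so u'(x) = (2 - 3*x)*(x/2 - 1).
u(x) = -1/2·x·(2 − x)^2 vanishes at x = 0 and x = 2, so u ∈ H^1_0(0, 2). Differentiate via the product rule and integrate the resulting polynomials term by term.
  ∫_0^2 u² dx = ∫_0^2 (x^6/4 - 2*x^5 + 6*x^4 - 8*x^3 + 4*x^2) dx. Term by term:
    ∫_0^2 x^6/4 dx = 32/7;  ∫_0^2 -2*x^5 dx = -64/3;  ∫_0^2 6*x^4 dx = 192/5;
    ∫_0^2 -8*x^3 dx = -32;  ∫_0^2 4*x^2 dx = 32/3.
  Sum: 32/7 − 64/3 + 192/5 − 32 + 32/3 = 32/105.
  ∫_0^2 (u')² dx = ∫_0^2 (9*x^4/4 - 12*x^3 + 22*x^2 - 16*x + 4) dx. Term by term:
    ∫_0^2 9*x^4/4 dx = 72/5;  ∫_0^2 -12*x^3 dx = -48;  ∫_0^2 22*x^2 dx = 176/3;
    ∫_0^2 -16*x dx = -32;  ∫_0^2 4 dx = 8.
  Sum: 72/5 − 48 + 176/3 − 32 + 8 = 16/15.
∫_0^2 u² dx = 32/105, so ||u||_L² = 4*sqrt(210)/105.
∫_0^2 (u')² dx = 16/15, so ||u'||_L² = 4*sqrt(15)/15.
Ratio ||u||_L² / ||u'||_L² = sqrt(14)/7.
Sharp Poincaré constant on H^1_0(0, 2) is C_P = L/π = 2/π, achieved by sin(π/2·x).
A polynomial bump cannot attain the sharp Poincaré constant (only the first sine eigenfunction does), so the ratio is strictly less than C_P, consistent with ||u||_L² ≤ C_P ||u'||_L².
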